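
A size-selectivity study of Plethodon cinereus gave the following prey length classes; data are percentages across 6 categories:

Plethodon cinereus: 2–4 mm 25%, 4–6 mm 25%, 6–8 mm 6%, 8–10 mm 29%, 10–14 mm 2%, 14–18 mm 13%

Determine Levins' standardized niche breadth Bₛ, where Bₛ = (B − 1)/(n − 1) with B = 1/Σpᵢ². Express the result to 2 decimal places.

0.67

Convert percentages to proportions (divide by 100).
Σpᵢ² = 0.25² + 0.25² + 0.06² + 0.29² + 0.02² + 0.13² = 0.0625 + 0.0625 + 0.0036 + 0.0841 + 0.0004 + 0.0169 = 0.2300
B = 1 / 0.2300 = 4.3478
Bₛ = (B − 1)/(n − 1) = (4.3478 − 1)/(6 − 1) = 3.3478/5 = 0.6696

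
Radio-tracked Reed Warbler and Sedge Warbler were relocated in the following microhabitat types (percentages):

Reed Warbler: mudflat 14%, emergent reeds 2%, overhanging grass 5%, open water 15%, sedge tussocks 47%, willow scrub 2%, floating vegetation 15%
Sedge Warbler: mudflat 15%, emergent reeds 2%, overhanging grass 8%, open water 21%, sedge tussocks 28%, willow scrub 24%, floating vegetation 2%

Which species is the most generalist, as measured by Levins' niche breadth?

Convert percentages to proportions (divide by 100).
Σp_Reedᵢ² = 0.14² + 0.02² + 0.05² + 0.15² + 0.47² + 0.02² + 0.15² = 0.0196 + 0.0004 + 0.0025 + 0.0225 + 0.2209 + 0.0004 + 0.0225 = 0.2888
B_Reed = 1 / 0.2888 = 3.4626
Σp_Sedgᵢ² = 0.15² + 0.02² + 0.08² + 0.21² + 0.28² + 0.24² + 0.02² = 0.0225 + 0.0004 + 0.0064 + 0.0441 + 0.0784 + 0.0576 + 0.0004 = 0.2098
B_Sedg = 1 / 0.2098 = 4.7664
Highest B → broadest niche (most generalist): Sedge Warbler (B = 4.77).

Sedge Warbler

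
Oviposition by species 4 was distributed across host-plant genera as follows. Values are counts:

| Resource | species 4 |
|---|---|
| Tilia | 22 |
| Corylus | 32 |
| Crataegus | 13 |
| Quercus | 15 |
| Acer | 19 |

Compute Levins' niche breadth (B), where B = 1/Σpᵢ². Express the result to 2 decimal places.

4.51

Proportions for species 4 (n=101): 22/101=0.2178, 32/101=0.3168, 13/101=0.1287, 15/101=0.1485, 19/101=0.1881
Σpᵢ² = 0.2178² + 0.3168² + 0.1287² + 0.1485² + 0.1881² = 0.047437 + 0.100362 + 0.016564 + 0.022052 + 0.035382 = 0.221797
B = 1 / 0.221797 = 4.5086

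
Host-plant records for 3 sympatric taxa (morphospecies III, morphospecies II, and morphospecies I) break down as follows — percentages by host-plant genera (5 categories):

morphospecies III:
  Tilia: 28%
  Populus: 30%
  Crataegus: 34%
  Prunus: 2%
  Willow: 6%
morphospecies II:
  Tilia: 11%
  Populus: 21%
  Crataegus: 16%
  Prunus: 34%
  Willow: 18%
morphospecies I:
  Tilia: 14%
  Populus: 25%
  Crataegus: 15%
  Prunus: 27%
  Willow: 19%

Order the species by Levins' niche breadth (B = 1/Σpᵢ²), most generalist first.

morphospecies I > morphospecies II > morphospecies III

Convert percentages to proportions (divide by 100).
Σp_IIIᵢ² = 0.28² + 0.30² + 0.34² + 0.02² + 0.06² = 0.0784 + 0.0900 + 0.1156 + 0.0004 + 0.0036 = 0.2880
B_III = 1 / 0.2880 = 3.4722
Σp_IIᵢ² = 0.11² + 0.21² + 0.16² + 0.34² + 0.18² = 0.0121 + 0.0441 + 0.0256 + 0.1156 + 0.0324 = 0.2298
B_II = 1 / 0.2298 = 4.3516
Σp_Iᵢ² = 0.14² + 0.25² + 0.15² + 0.27² + 0.19² = 0.0196 + 0.0625 + 0.0225 + 0.0729 + 0.0361 = 0.2136
B_I = 1 / 0.2136 = 4.6816
Ranking by B (broadest → narrowest): morphospecies I (4.68) > morphospecies II (4.35) > morphospecies III (3.47)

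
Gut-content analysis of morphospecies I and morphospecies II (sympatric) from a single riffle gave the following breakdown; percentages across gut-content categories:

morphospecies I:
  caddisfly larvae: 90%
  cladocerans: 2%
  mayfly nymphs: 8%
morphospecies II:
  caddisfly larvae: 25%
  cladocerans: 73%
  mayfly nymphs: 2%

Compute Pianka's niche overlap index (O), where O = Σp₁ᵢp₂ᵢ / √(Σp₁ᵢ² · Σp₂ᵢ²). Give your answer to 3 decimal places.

0.346

Convert percentages to proportions (divide by 100).
Σ p₁ᵢp₂ᵢ = 0.2250 + 0.0146 + 0.0016 = 0.2412
Σp_1ᵢ² = 0.90² + 0.02² + 0.08² = 0.8100 + 0.0004 + 0.0064 = 0.8168
Σp_2ᵢ² = 0.25² + 0.73² + 0.02² = 0.0625 + 0.5329 + 0.0004 = 0.5958
O = 0.2412 / √(0.8168 × 0.5958) = 0.2412 / 0.697603 = 0.34576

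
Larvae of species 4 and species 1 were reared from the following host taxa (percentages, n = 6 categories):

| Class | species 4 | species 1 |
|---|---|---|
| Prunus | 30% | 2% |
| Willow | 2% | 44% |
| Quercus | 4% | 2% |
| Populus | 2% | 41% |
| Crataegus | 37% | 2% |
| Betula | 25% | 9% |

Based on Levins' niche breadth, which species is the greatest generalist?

Convert percentages to proportions (divide by 100).
Σp_4ᵢ² = 0.30² + 0.02² + 0.04² + 0.02² + 0.37² + 0.25² = 0.0900 + 0.0004 + 0.0016 + 0.0004 + 0.1369 + 0.0625 = 0.2918
B_4 = 1 / 0.2918 = 3.4270
Σp_1ᵢ² = 0.02² + 0.44² + 0.02² + 0.41² + 0.02² + 0.09² = 0.0004 + 0.1936 + 0.0004 + 0.1681 + 0.0004 + 0.0081 = 0.3710
B_1 = 1 / 0.3710 = 2.6954
Highest B → broadest niche (most generalist): species 4 (B = 3.43).

species 4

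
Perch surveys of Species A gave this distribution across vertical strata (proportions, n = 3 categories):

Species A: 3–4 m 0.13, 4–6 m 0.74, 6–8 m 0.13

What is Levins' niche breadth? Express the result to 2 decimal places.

1.72

Σpᵢ² = 0.13² + 0.74² + 0.13² = 0.0169 + 0.5476 + 0.0169 = 0.5814
B = 1 / 0.5814 = 1.7200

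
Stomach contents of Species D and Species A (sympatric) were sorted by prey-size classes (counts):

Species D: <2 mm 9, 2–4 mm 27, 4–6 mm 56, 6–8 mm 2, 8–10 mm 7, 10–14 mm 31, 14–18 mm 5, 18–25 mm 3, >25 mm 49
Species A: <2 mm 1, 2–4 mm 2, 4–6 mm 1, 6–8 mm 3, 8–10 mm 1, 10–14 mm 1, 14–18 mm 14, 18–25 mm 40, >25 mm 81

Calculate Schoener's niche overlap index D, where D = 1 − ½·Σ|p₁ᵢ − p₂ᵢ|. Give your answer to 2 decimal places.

0.35

Proportions for Species D (n=189): 9/189=0.0476, 27/189=0.1429, 56/189=0.2963, 2/189=0.0106, 7/189=0.0370, 31/189=0.1640, 5/189=0.0265, 3/189=0.0159, 49/189=0.2593
Proportions for Species A (n=144): 1/144=0.0069, 2/144=0.0139, 1/144=0.0069, 3/144=0.0208, 1/144=0.0069, 1/144=0.0069, 14/144=0.0972, 40/144=0.2778, 81/144=0.5625
Σ|p₁ᵢ − p₂ᵢ| = 0.0407 + 0.1290 + 0.2894 + 0.0102 + 0.0301 + 0.1571 + 0.0707 + 0.2619 + 0.3032 = 1.2923
D = 1 − ½ × 1.2923 = 1 − 0.64615 = 0.35385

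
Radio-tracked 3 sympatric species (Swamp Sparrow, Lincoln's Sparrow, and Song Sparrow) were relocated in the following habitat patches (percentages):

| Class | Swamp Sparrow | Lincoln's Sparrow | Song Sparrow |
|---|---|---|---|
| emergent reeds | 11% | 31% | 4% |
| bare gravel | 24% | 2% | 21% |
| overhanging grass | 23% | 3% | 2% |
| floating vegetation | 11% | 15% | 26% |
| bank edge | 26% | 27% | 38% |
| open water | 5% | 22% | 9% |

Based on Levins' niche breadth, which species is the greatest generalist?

Swamp Sparrow

Convert percentages to proportions (divide by 100).
Σp_Swamᵢ² = 0.11² + 0.24² + 0.23² + 0.11² + 0.26² + 0.05² = 0.0121 + 0.0576 + 0.0529 + 0.0121 + 0.0676 + 0.0025 = 0.2048
B_Swam = 1 / 0.2048 = 4.8828
Σp_Lincᵢ² = 0.31² + 0.02² + 0.03² + 0.15² + 0.27² + 0.22² = 0.0961 + 0.0004 + 0.0009 + 0.0225 + 0.0729 + 0.0484 = 0.2412
B_Linc = 1 / 0.2412 = 4.1459
Σp_Songᵢ² = 0.04² + 0.21² + 0.02² + 0.26² + 0.38² + 0.09² = 0.0016 + 0.0441 + 0.0004 + 0.0676 + 0.1444 + 0.0081 = 0.2662
B_Song = 1 / 0.2662 = 3.7566
Highest B → broadest niche (most generalist): Swamp Sparrow (B = 4.88).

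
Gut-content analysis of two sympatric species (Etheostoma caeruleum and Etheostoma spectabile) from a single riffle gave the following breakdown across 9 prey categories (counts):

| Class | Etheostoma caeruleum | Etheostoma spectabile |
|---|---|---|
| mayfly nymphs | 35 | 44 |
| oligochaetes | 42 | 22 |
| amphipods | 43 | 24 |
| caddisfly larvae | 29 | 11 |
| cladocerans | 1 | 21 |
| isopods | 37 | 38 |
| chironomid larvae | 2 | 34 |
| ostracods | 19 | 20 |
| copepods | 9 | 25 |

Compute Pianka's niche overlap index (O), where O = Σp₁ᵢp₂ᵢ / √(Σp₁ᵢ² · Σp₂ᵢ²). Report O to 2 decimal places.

0.81

Proportions for Etheostoma caeruleum (n=217): 35/217=0.1613, 42/217=0.1935, 43/217=0.1982, 29/217=0.1336, 1/217=0.0046, 37/217=0.1705, 2/217=0.0092, 19/217=0.0876, 9/217=0.0415
Proportions for Etheostoma spectabile (n=239): 44/239=0.1841, 22/239=0.0921, 24/239=0.1004, 11/239=0.0460, 21/239=0.0879, 38/239=0.1590, 34/239=0.1423, 20/239=0.0837, 25/239=0.1046
Σ p₁ᵢp₂ᵢ = 0.029695 + 0.017821 + 0.019899 + 0.006146 + 0.000404 + 0.027110 + 0.001309 + 0.007332 + 0.004341 = 0.114057
Σp_1ᵢ² = 0.1613² + 0.1935² + 0.1982² + 0.1336² + 0.0046² + 0.1705² + 0.0092² + 0.0876² + 0.0415² = 0.026018 + 0.037442 + 0.039283 + 0.017849 + 0.000021 + 0.029070 + 0.000085 + 0.007674 + 0.001722 = 0.159164
Σp_2ᵢ² = 0.1841² + 0.0921² + 0.1004² + 0.0460² + 0.0879² + 0.1590² + 0.1423² + 0.0837² + 0.1046² = 0.033893 + 0.008482 + 0.010080 + 0.002116 + 0.007726 + 0.025281 + 0.020249 + 0.007006 + 0.010941 = 0.125774
O = 0.114057 / √(0.159164 × 0.125774) = 0.114057 / 0.1414874 = 0.8061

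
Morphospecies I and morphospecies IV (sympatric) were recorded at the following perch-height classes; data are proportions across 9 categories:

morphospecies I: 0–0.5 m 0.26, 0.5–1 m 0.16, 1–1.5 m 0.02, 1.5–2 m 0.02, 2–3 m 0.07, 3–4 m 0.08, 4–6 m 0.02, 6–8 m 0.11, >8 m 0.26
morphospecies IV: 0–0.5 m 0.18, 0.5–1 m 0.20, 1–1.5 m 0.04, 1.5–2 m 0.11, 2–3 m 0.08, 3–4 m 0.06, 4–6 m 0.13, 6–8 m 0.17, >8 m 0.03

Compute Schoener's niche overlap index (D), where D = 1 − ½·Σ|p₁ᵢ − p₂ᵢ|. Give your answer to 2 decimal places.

0.67

Σ|p₁ᵢ − p₂ᵢ| = 0.08 + 0.04 + 0.02 + 0.09 + 0.01 + 0.02 + 0.11 + 0.06 + 0.23 = 0.66
D = 1 − ½ × 0.66 = 1 − 0.330 = 0.6700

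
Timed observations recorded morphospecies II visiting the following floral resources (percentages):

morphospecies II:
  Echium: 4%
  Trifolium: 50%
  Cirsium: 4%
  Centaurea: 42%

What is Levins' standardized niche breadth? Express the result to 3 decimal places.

Convert percentages to proportions (divide by 100).
Σpᵢ² = 0.04² + 0.50² + 0.04² + 0.42² = 0.0016 + 0.2500 + 0.0016 + 0.1764 = 0.4296
B = 1 / 0.4296 = 2.32775
Bₛ = (B − 1)/(n − 1) = (2.32775 − 1)/(4 − 1) = 1.32775/3 = 0.44258

0.443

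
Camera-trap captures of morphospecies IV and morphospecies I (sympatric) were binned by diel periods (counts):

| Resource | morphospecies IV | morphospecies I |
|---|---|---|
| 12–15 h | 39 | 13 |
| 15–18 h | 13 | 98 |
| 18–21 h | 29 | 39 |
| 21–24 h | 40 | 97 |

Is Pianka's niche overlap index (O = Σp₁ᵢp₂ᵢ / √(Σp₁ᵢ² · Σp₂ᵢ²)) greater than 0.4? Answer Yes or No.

Yes

Proportions for morphospecies IV (n=121): 39/121=0.3223, 13/121=0.1074, 29/121=0.2397, 40/121=0.3306
Proportions for morphospecies I (n=247): 13/247=0.0526, 98/247=0.3968, 39/247=0.1579, 97/247=0.3927
Σ p₁ᵢp₂ᵢ = 0.016953 + 0.042616 + 0.037849 + 0.129827 = 0.227245
Σp_1ᵢ² = 0.3223² + 0.1074² + 0.2397² + 0.3306² = 0.103877 + 0.011535 + 0.057456 + 0.109296 = 0.282164
Σp_2ᵢ² = 0.0526² + 0.3968² + 0.1579² + 0.3927² = 0.002767 + 0.157450 + 0.024932 + 0.154213 = 0.339362
O = 0.227245 / √(0.282164 × 0.339362) = 0.227245 / 0.3094442 = 0.7344
O = 0.7344 > 0.4 → Yes.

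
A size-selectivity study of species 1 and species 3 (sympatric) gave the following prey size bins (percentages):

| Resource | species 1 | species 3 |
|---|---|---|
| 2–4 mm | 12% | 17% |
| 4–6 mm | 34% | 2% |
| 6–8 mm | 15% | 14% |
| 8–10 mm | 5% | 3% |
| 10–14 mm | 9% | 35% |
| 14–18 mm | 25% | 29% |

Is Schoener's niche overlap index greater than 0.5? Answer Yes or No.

Yes

Convert percentages to proportions (divide by 100).
Σ|p₁ᵢ − p₂ᵢ| = 0.05 + 0.32 + 0.01 + 0.02 + 0.26 + 0.04 = 0.70
D = 1 − ½ × 0.70 = 1 − 0.350 = 0.6500
D = 0.6500 > 0.5 → Yes.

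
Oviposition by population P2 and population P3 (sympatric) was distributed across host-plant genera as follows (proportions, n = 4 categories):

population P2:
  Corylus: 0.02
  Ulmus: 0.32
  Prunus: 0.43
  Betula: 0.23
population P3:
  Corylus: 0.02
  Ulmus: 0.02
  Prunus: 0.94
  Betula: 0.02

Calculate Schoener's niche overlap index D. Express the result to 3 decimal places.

Σ|p₁ᵢ − p₂ᵢ| = 0.00 + 0.30 + 0.51 + 0.21 = 1.02
D = 1 − ½ × 1.02 = 1 − 0.510 = 0.49000

0.490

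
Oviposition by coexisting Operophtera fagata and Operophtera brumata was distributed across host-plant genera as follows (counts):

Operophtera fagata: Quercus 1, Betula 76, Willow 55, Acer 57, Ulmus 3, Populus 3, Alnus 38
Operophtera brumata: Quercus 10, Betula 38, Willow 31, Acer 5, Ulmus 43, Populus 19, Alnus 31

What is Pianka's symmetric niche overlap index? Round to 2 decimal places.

Proportions for Operophtera fagata (n=233): 1/233=0.0043, 76/233=0.3262, 55/233=0.2361, 57/233=0.2446, 3/233=0.0129, 3/233=0.0129, 38/233=0.1631
Proportions for Operophtera brumata (n=177): 10/177=0.0565, 38/177=0.2147, 31/177=0.1751, 5/177=0.0282, 43/177=0.2429, 19/177=0.1073, 31/177=0.1751
Σ p₁ᵢp₂ᵢ = 0.000243 + 0.070035 + 0.041341 + 0.006898 + 0.003133 + 0.001384 + 0.028559 = 0.151593
Σp_1ᵢ² = 0.0043² + 0.3262² + 0.2361² + 0.2446² + 0.0129² + 0.0129² + 0.1631² = 0.000018 + 0.106406 + 0.055743 + 0.059829 + 0.000166 + 0.000166 + 0.026602 = 0.248930
Σp_2ᵢ² = 0.0565² + 0.2147² + 0.1751² + 0.0282² + 0.2429² + 0.1073² + 0.1751² = 0.003192 + 0.046096 + 0.030660 + 0.000795 + 0.059000 + 0.011513 + 0.030660 = 0.181916
O = 0.151593 / √(0.248930 × 0.181916) = 0.151593 / 0.2128012 = 0.7124

0.71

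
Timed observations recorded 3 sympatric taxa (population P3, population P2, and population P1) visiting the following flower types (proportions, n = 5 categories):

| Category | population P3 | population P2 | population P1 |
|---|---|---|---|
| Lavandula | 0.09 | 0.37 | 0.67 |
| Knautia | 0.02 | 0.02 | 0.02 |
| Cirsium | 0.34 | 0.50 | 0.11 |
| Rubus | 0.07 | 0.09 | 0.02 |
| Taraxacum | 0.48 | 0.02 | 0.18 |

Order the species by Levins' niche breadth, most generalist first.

population P3 > population P2 > population P1

Σp_P3ᵢ² = 0.09² + 0.02² + 0.34² + 0.07² + 0.48² = 0.0081 + 0.0004 + 0.1156 + 0.0049 + 0.2304 = 0.3594
B_P3 = 1 / 0.3594 = 2.7824
Σp_P2ᵢ² = 0.37² + 0.02² + 0.50² + 0.09² + 0.02² = 0.1369 + 0.0004 + 0.2500 + 0.0081 + 0.0004 = 0.3958
B_P2 = 1 / 0.3958 = 2.5265
Σp_P1ᵢ² = 0.67² + 0.02² + 0.11² + 0.02² + 0.18² = 0.4489 + 0.0004 + 0.0121 + 0.0004 + 0.0324 = 0.4942
B_P1 = 1 / 0.4942 = 2.0235
Ranking by B (broadest → narrowest): population P3 (2.78) > population P2 (2.53) > population P1 (2.02)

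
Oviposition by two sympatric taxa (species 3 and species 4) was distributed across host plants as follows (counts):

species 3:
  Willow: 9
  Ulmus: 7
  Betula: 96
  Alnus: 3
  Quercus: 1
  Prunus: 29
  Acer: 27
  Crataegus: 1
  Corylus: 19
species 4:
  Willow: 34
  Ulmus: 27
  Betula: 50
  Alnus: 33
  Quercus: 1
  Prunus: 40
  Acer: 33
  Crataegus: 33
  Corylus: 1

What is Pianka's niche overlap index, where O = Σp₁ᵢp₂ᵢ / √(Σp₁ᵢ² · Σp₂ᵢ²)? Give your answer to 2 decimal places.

0.73

Proportions for species 3 (n=192): 9/192=0.0469, 7/192=0.0365, 96/192=0.5000, 3/192=0.0156, 1/192=0.0052, 29/192=0.1510, 27/192=0.1406, 1/192=0.0052, 19/192=0.0990
Proportions for species 4 (n=252): 34/252=0.1349, 27/252=0.1071, 50/252=0.1984, 33/252=0.1310, 1/252=0.0040, 40/252=0.1587, 33/252=0.1310, 33/252=0.1310, 1/252=0.0040
Σ p₁ᵢp₂ᵢ = 0.006327 + 0.003909 + 0.099200 + 0.002044 + 0.000021 + 0.023964 + 0.018419 + 0.000681 + 0.000396 = 0.154961
Σp_1ᵢ² = 0.0469² + 0.0365² + 0.5000² + 0.0156² + 0.0052² + 0.1510² + 0.1406² + 0.0052² + 0.0990² = 0.002200 + 0.001332 + 0.250000 + 0.000243 + 0.000027 + 0.022801 + 0.019768 + 0.000027 + 0.009801 = 0.306199
Σp_2ᵢ² = 0.1349² + 0.1071² + 0.1984² + 0.1310² + 0.0040² + 0.1587² + 0.1310² + 0.1310² + 0.0040² = 0.018198 + 0.011470 + 0.039363 + 0.017161 + 0.000016 + 0.025186 + 0.017161 + 0.017161 + 0.000016 = 0.145732
O = 0.154961 / √(0.306199 × 0.145732) = 0.154961 / 0.2112416 = 0.7336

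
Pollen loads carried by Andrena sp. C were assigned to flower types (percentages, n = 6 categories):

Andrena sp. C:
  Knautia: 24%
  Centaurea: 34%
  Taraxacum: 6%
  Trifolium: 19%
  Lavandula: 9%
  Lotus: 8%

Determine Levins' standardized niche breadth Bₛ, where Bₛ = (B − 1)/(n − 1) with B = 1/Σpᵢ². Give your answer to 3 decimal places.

0.680

Convert percentages to proportions (divide by 100).
Σpᵢ² = 0.24² + 0.34² + 0.06² + 0.19² + 0.09² + 0.08² = 0.0576 + 0.1156 + 0.0036 + 0.0361 + 0.0081 + 0.0064 = 0.2274
B = 1 / 0.2274 = 4.39754
Bₛ = (B − 1)/(n − 1) = (4.39754 − 1)/(6 − 1) = 3.39754/5 = 0.67951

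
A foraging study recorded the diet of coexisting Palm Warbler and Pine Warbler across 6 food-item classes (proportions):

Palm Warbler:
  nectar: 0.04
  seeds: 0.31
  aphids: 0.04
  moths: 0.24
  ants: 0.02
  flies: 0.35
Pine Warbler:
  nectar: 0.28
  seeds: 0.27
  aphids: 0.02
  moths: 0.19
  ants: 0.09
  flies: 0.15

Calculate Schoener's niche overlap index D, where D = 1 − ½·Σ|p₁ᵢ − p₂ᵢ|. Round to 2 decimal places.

0.69

Σ|p₁ᵢ − p₂ᵢ| = 0.24 + 0.04 + 0.02 + 0.05 + 0.07 + 0.20 = 0.62
D = 1 − ½ × 0.62 = 1 − 0.310 = 0.6900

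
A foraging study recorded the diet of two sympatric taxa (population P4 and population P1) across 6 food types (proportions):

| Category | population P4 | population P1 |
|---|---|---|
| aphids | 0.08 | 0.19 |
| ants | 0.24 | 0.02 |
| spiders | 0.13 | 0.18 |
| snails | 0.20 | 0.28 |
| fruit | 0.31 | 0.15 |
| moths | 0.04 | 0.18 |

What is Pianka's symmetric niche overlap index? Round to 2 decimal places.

0.73

Σ p₁ᵢp₂ᵢ = 0.0152 + 0.0048 + 0.0234 + 0.0560 + 0.0465 + 0.0072 = 0.1531
Σp_1ᵢ² = 0.08² + 0.24² + 0.13² + 0.20² + 0.31² + 0.04² = 0.0064 + 0.0576 + 0.0169 + 0.0400 + 0.0961 + 0.0016 = 0.2186
Σp_2ᵢ² = 0.19² + 0.02² + 0.18² + 0.28² + 0.15² + 0.18² = 0.0361 + 0.0004 + 0.0324 + 0.0784 + 0.0225 + 0.0324 = 0.2022
O = 0.1531 / √(0.2186 × 0.2022) = 0.1531 / 0.21024 = 0.7282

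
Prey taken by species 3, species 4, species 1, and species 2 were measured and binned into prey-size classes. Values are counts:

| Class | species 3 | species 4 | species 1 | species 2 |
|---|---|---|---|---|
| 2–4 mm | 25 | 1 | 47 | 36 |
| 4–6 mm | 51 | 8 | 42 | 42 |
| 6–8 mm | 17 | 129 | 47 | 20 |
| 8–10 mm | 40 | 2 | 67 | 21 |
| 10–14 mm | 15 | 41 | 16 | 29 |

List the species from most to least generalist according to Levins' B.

Proportions for species 3 (n=148): 25/148=0.1689, 51/148=0.3446, 17/148=0.1149, 40/148=0.2703, 15/148=0.1014
Proportions for species 4 (n=181): 1/181=0.0055, 8/181=0.0442, 129/181=0.7127, 2/181=0.0110, 41/181=0.2265
Proportions for species 1 (n=219): 47/219=0.2146, 42/219=0.1918, 47/219=0.2146, 67/219=0.3059, 16/219=0.0731
Proportions for species 2 (n=148): 36/148=0.2432, 42/148=0.2838, 20/148=0.1351, 21/148=0.1419, 29/148=0.1959
Σp_3ᵢ² = 0.1689² + 0.3446² + 0.1149² + 0.2703² + 0.1014² = 0.028527 + 0.118749 + 0.013202 + 0.073062 + 0.010282 = 0.243822
B_3 = 1 / 0.243822 = 4.1014
Σp_4ᵢ² = 0.0055² + 0.0442² + 0.7127² + 0.0110² + 0.2265² = 0.000030 + 0.001954 + 0.507941 + 0.000121 + 0.051302 = 0.561348
B_4 = 1 / 0.561348 = 1.7814
Σp_1ᵢ² = 0.2146² + 0.1918² + 0.2146² + 0.3059² + 0.0731² = 0.046053 + 0.036787 + 0.046053 + 0.093575 + 0.005344 = 0.227812
B_1 = 1 / 0.227812 = 4.3896
Σp_2ᵢ² = 0.2432² + 0.2838² + 0.1351² + 0.1419² + 0.1959² = 0.059146 + 0.080542 + 0.018252 + 0.020136 + 0.038377 = 0.216453
B_2 = 1 / 0.216453 = 4.6199
Ranking by B (broadest → narrowest): species 2 (4.62) > species 1 (4.39) > species 3 (4.10) > species 4 (1.78)

species 2 > species 1 > species 3 > species 4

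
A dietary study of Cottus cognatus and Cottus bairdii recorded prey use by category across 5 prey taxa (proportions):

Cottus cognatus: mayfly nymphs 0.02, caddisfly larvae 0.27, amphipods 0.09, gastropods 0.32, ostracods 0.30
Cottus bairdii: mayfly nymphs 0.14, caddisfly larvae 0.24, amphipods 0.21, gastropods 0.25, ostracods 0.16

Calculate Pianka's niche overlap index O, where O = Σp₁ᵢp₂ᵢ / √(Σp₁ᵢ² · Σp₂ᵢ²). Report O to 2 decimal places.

0.90

Σ p₁ᵢp₂ᵢ = 0.0028 + 0.0648 + 0.0189 + 0.0800 + 0.0480 = 0.2145
Σp_1ᵢ² = 0.02² + 0.27² + 0.09² + 0.32² + 0.30² = 0.0004 + 0.0729 + 0.0081 + 0.1024 + 0.0900 = 0.2738
Σp_2ᵢ² = 0.14² + 0.24² + 0.21² + 0.25² + 0.16² = 0.0196 + 0.0576 + 0.0441 + 0.0625 + 0.0256 = 0.2094
O = 0.2145 / √(0.2738 × 0.2094) = 0.2145 / 0.23944 = 0.8958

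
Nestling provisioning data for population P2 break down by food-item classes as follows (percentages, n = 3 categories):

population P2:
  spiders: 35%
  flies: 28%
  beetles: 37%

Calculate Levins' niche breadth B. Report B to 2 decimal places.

Convert percentages to proportions (divide by 100).
Σpᵢ² = 0.35² + 0.28² + 0.37² = 0.1225 + 0.0784 + 0.1369 = 0.3378
B = 1 / 0.3378 = 2.9603

2.96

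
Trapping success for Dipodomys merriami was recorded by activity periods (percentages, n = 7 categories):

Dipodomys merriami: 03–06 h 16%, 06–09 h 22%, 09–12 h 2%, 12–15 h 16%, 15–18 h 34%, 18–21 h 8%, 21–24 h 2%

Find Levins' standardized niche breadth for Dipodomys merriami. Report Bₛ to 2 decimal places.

Convert percentages to proportions (divide by 100).
Σpᵢ² = 0.16² + 0.22² + 0.02² + 0.16² + 0.34² + 0.08² + 0.02² = 0.0256 + 0.0484 + 0.0004 + 0.0256 + 0.1156 + 0.0064 + 0.0004 = 0.2224
B = 1 / 0.2224 = 4.4964
Bₛ = (B − 1)/(n − 1) = (4.4964 − 1)/(7 − 1) = 3.4964/6 = 0.5827

0.58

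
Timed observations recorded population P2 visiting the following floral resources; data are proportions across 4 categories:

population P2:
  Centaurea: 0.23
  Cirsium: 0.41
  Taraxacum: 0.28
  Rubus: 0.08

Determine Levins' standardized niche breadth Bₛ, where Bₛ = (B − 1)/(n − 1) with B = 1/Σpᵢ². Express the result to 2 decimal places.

Σpᵢ² = 0.23² + 0.41² + 0.28² + 0.08² = 0.0529 + 0.1681 + 0.0784 + 0.0064 = 0.3058
B = 1 / 0.3058 = 3.2701
Bₛ = (B − 1)/(n − 1) = (3.2701 − 1)/(4 − 1) = 2.2701/3 = 0.7567

0.76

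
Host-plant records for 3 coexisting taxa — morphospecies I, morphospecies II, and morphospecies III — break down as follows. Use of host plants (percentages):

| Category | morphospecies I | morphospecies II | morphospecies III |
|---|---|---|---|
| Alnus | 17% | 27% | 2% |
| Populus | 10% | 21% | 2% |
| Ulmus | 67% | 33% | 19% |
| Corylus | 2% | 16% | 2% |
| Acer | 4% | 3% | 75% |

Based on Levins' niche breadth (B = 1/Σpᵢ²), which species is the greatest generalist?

morphospecies II

Convert percentages to proportions (divide by 100).
Σp_Iᵢ² = 0.17² + 0.10² + 0.67² + 0.02² + 0.04² = 0.0289 + 0.0100 + 0.4489 + 0.0004 + 0.0016 = 0.4898
B_I = 1 / 0.4898 = 2.0416
Σp_IIᵢ² = 0.27² + 0.21² + 0.33² + 0.16² + 0.03² = 0.0729 + 0.0441 + 0.1089 + 0.0256 + 0.0009 = 0.2524
B_II = 1 / 0.2524 = 3.9620
Σp_IIIᵢ² = 0.02² + 0.02² + 0.19² + 0.02² + 0.75² = 0.0004 + 0.0004 + 0.0361 + 0.0004 + 0.5625 = 0.5998
B_III = 1 / 0.5998 = 1.6672
Highest B → broadest niche (most generalist): morphospecies II (B = 3.96).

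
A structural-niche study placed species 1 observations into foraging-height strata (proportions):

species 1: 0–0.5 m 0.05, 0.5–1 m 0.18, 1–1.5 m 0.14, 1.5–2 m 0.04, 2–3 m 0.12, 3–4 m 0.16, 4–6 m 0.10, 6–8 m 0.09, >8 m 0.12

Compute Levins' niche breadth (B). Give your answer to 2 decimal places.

Σpᵢ² = 0.05² + 0.18² + 0.14² + 0.04² + 0.12² + 0.16² + 0.10² + 0.09² + 0.12² = 0.0025 + 0.0324 + 0.0196 + 0.0016 + 0.0144 + 0.0256 + 0.0100 + 0.0081 + 0.0144 = 0.1286
B = 1 / 0.1286 = 7.7760

7.78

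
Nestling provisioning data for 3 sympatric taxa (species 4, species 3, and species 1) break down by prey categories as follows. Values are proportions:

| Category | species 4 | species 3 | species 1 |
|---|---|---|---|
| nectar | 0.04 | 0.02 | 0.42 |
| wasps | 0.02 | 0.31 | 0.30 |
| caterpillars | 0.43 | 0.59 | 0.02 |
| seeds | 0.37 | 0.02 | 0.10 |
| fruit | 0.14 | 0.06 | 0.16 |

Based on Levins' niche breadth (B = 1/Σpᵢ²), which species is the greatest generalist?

Σp_4ᵢ² = 0.04² + 0.02² + 0.43² + 0.37² + 0.14² = 0.0016 + 0.0004 + 0.1849 + 0.1369 + 0.0196 = 0.3434
B_4 = 1 / 0.3434 = 2.9121
Σp_3ᵢ² = 0.02² + 0.31² + 0.59² + 0.02² + 0.06² = 0.0004 + 0.0961 + 0.3481 + 0.0004 + 0.0036 = 0.4486
B_3 = 1 / 0.4486 = 2.2292
Σp_1ᵢ² = 0.42² + 0.30² + 0.02² + 0.10² + 0.16² = 0.1764 + 0.0900 + 0.0004 + 0.0100 + 0.0256 = 0.3024
B_1 = 1 / 0.3024 = 3.3069
Highest B → broadest niche (most generalist): species 1 (B = 3.31).

species 1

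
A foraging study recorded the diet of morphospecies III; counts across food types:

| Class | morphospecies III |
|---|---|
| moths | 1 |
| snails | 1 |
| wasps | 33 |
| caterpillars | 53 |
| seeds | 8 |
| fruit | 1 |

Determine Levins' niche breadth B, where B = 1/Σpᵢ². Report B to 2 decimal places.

Proportions for morphospecies III (n=97): 1/97=0.0103, 1/97=0.0103, 33/97=0.3402, 53/97=0.5464, 8/97=0.0825, 1/97=0.0103
Σpᵢ² = 0.0103² + 0.0103² + 0.3402² + 0.5464² + 0.0825² + 0.0103² = 0.000106 + 0.000106 + 0.115736 + 0.298553 + 0.006806 + 0.000106 = 0.421413
B = 1 / 0.421413 = 2.3730

2.37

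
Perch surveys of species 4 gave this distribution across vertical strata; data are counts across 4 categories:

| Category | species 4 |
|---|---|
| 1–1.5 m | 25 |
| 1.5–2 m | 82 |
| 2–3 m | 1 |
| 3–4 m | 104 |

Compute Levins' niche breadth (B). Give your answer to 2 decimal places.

2.47

Proportions for species 4 (n=212): 25/212=0.1179, 82/212=0.3868, 1/212=0.0047, 104/212=0.4906
Σpᵢ² = 0.1179² + 0.3868² + 0.0047² + 0.4906² = 0.013900 + 0.149614 + 0.000022 + 0.240688 = 0.404224
B = 1 / 0.404224 = 2.4739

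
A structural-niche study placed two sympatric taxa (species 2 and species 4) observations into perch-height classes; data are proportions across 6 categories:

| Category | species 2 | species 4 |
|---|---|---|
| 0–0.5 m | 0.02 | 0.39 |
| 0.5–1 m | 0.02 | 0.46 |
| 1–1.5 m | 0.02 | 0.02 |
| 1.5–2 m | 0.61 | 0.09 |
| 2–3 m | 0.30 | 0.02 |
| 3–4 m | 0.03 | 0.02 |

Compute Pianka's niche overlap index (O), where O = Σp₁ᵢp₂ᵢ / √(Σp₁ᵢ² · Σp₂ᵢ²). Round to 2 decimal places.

Σ p₁ᵢp₂ᵢ = 0.0078 + 0.0092 + 0.0004 + 0.0549 + 0.0060 + 0.0006 = 0.0789
Σp_1ᵢ² = 0.02² + 0.02² + 0.02² + 0.61² + 0.30² + 0.03² = 0.0004 + 0.0004 + 0.0004 + 0.3721 + 0.0900 + 0.0009 = 0.4642
Σp_2ᵢ² = 0.39² + 0.46² + 0.02² + 0.09² + 0.02² + 0.02² = 0.1521 + 0.2116 + 0.0004 + 0.0081 + 0.0004 + 0.0004 = 0.3730
O = 0.0789 / √(0.4642 × 0.3730) = 0.0789 / 0.41611 = 0.1896

0.19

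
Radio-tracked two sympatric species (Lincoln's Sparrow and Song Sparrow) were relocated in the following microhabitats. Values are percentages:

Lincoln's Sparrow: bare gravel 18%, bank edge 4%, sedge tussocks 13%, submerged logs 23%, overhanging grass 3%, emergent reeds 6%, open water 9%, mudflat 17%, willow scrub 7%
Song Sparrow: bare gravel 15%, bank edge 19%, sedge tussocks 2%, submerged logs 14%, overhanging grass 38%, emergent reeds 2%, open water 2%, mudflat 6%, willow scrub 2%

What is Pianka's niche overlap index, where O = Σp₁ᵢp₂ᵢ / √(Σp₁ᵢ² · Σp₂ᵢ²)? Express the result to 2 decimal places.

Convert percentages to proportions (divide by 100).
Σ p₁ᵢp₂ᵢ = 0.0270 + 0.0076 + 0.0026 + 0.0322 + 0.0114 + 0.0012 + 0.0018 + 0.0102 + 0.0014 = 0.0954
Σp_1ᵢ² = 0.18² + 0.04² + 0.13² + 0.23² + 0.03² + 0.06² + 0.09² + 0.17² + 0.07² = 0.0324 + 0.0016 + 0.0169 + 0.0529 + 0.0009 + 0.0036 + 0.0081 + 0.0289 + 0.0049 = 0.1502
Σp_2ᵢ² = 0.15² + 0.19² + 0.02² + 0.14² + 0.38² + 0.02² + 0.02² + 0.06² + 0.02² = 0.0225 + 0.0361 + 0.0004 + 0.0196 + 0.1444 + 0.0004 + 0.0004 + 0.0036 + 0.0004 = 0.2278
O = 0.0954 / √(0.1502 × 0.2278) = 0.0954 / 0.18497 = 0.5158

0.52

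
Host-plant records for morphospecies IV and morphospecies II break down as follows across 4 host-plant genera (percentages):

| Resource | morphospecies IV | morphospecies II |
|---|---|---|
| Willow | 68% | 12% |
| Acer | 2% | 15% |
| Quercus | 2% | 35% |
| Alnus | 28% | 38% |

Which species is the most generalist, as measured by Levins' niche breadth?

Convert percentages to proportions (divide by 100).
Σp_IVᵢ² = 0.68² + 0.02² + 0.02² + 0.28² = 0.4624 + 0.0004 + 0.0004 + 0.0784 = 0.5416
B_IV = 1 / 0.5416 = 1.8464
Σp_IIᵢ² = 0.12² + 0.15² + 0.35² + 0.38² = 0.0144 + 0.0225 + 0.1225 + 0.1444 = 0.3038
B_II = 1 / 0.3038 = 3.2916
Highest B → broadest niche (most generalist): morphospecies II (B = 3.29).

morphospecies II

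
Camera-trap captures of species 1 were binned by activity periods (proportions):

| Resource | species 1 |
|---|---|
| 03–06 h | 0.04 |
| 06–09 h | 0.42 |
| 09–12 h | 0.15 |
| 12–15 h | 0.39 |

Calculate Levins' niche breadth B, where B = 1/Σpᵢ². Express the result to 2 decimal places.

2.84

Σpᵢ² = 0.04² + 0.42² + 0.15² + 0.39² = 0.0016 + 0.1764 + 0.0225 + 0.1521 = 0.3526
B = 1 / 0.3526 = 2.8361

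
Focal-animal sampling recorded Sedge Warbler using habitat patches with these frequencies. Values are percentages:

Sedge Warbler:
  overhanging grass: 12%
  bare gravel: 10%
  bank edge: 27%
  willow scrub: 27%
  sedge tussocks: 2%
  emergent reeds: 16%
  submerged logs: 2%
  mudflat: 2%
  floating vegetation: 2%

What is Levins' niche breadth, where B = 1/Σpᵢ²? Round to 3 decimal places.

Convert percentages to proportions (divide by 100).
Σpᵢ² = 0.12² + 0.10² + 0.27² + 0.27² + 0.02² + 0.16² + 0.02² + 0.02² + 0.02² = 0.0144 + 0.0100 + 0.0729 + 0.0729 + 0.0004 + 0.0256 + 0.0004 + 0.0004 + 0.0004 = 0.1974
B = 1 / 0.1974 = 5.06586

5.066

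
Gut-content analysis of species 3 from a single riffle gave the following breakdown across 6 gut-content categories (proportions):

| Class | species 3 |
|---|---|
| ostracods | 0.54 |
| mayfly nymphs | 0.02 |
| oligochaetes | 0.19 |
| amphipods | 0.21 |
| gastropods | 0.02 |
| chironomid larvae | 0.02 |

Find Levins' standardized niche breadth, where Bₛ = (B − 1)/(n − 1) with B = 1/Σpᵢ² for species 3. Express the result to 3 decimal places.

Σpᵢ² = 0.54² + 0.02² + 0.19² + 0.21² + 0.02² + 0.02² = 0.2916 + 0.0004 + 0.0361 + 0.0441 + 0.0004 + 0.0004 = 0.3730
B = 1 / 0.3730 = 2.68097
Bₛ = (B − 1)/(n − 1) = (2.68097 − 1)/(6 − 1) = 1.68097/5 = 0.33619

0.336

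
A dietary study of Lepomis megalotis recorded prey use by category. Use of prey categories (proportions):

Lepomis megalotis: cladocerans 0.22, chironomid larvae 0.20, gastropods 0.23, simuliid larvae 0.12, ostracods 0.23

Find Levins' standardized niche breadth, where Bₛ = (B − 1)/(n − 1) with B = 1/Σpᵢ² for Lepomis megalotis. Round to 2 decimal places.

Σpᵢ² = 0.22² + 0.20² + 0.23² + 0.12² + 0.23² = 0.0484 + 0.0400 + 0.0529 + 0.0144 + 0.0529 = 0.2086
B = 1 / 0.2086 = 4.7939
Bₛ = (B − 1)/(n − 1) = (4.7939 − 1)/(5 − 1) = 3.7939/4 = 0.9485

0.95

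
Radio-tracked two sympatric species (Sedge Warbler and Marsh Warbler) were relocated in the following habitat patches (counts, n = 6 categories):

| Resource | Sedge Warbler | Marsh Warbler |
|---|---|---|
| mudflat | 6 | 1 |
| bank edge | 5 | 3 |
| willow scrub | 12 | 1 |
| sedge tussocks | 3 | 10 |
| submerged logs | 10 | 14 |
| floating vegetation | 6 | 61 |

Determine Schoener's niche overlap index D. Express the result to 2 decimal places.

Proportions for Sedge Warbler (n=42): 6/42=0.1429, 5/42=0.1190, 12/42=0.2857, 3/42=0.0714, 10/42=0.2381, 6/42=0.1429
Proportions for Marsh Warbler (n=90): 1/90=0.0111, 3/90=0.0333, 1/90=0.0111, 10/90=0.1111, 14/90=0.1556, 61/90=0.6778
Σ|p₁ᵢ − p₂ᵢ| = 0.1318 + 0.0857 + 0.2746 + 0.0397 + 0.0825 + 0.5349 = 1.1492
D = 1 − ½ × 1.1492 = 1 − 0.57460 = 0.42540

0.43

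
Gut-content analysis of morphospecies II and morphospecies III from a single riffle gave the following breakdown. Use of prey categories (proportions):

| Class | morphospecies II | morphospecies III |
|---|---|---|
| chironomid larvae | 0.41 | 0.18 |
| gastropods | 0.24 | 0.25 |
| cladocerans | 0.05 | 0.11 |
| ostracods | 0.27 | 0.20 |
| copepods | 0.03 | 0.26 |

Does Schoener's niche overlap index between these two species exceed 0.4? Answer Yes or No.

Σ|p₁ᵢ − p₂ᵢ| = 0.23 + 0.01 + 0.06 + 0.07 + 0.23 = 0.60
D = 1 − ½ × 0.60 = 1 − 0.300 = 0.7000
D = 0.7000 > 0.4 → Yes.

Yes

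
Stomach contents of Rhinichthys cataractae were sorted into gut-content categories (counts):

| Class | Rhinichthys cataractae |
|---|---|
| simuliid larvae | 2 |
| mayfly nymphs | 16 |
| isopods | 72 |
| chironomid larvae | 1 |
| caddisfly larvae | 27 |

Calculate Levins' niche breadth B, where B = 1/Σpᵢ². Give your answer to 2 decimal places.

Proportions for Rhinichthys cataractae (n=118): 2/118=0.0169, 16/118=0.1356, 72/118=0.6102, 1/118=0.0085, 27/118=0.2288
Σpᵢ² = 0.0169² + 0.1356² + 0.6102² + 0.0085² + 0.2288² = 0.000286 + 0.018387 + 0.372344 + 0.000072 + 0.052349 = 0.443438
B = 1 / 0.443438 = 2.2551

2.26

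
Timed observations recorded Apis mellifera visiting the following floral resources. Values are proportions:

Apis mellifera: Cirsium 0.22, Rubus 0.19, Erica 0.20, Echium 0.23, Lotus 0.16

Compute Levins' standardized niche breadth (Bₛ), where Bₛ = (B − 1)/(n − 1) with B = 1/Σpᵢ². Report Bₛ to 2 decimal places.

Σpᵢ² = 0.22² + 0.19² + 0.20² + 0.23² + 0.16² = 0.0484 + 0.0361 + 0.0400 + 0.0529 + 0.0256 = 0.2030
B = 1 / 0.2030 = 4.9261
Bₛ = (B − 1)/(n − 1) = (4.9261 − 1)/(5 − 1) = 3.9261/4 = 0.9815

0.98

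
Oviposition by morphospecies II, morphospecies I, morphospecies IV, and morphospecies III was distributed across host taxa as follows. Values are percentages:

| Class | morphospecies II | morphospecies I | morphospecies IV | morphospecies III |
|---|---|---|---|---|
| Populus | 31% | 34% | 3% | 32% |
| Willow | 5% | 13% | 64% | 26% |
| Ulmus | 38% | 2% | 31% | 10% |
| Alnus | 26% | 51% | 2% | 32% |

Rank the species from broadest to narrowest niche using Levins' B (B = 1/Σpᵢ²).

morphospecies III > morphospecies II > morphospecies I > morphospecies IV

Convert percentages to proportions (divide by 100).
Σp_IIᵢ² = 0.31² + 0.05² + 0.38² + 0.26² = 0.0961 + 0.0025 + 0.1444 + 0.0676 = 0.3106
B_II = 1 / 0.3106 = 3.2196
Σp_Iᵢ² = 0.34² + 0.13² + 0.02² + 0.51² = 0.1156 + 0.0169 + 0.0004 + 0.2601 = 0.3930
B_I = 1 / 0.3930 = 2.5445
Σp_IVᵢ² = 0.03² + 0.64² + 0.31² + 0.02² = 0.0009 + 0.4096 + 0.0961 + 0.0004 = 0.5070
B_IV = 1 / 0.5070 = 1.9724
Σp_IIIᵢ² = 0.32² + 0.26² + 0.10² + 0.32² = 0.1024 + 0.0676 + 0.0100 + 0.1024 = 0.2824
B_III = 1 / 0.2824 = 3.5411
Ranking by B (broadest → narrowest): morphospecies III (3.54) > morphospecies II (3.22) > morphospecies I (2.54) > morphospecies IV (1.97)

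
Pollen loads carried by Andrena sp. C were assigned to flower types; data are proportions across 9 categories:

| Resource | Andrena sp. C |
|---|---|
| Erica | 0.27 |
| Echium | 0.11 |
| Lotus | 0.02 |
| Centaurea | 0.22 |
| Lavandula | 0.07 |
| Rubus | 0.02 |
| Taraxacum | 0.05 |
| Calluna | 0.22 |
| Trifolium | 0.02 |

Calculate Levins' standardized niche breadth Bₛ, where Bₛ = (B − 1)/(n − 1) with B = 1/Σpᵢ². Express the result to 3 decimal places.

Σpᵢ² = 0.27² + 0.11² + 0.02² + 0.22² + 0.07² + 0.02² + 0.05² + 0.22² + 0.02² = 0.0729 + 0.0121 + 0.0004 + 0.0484 + 0.0049 + 0.0004 + 0.0025 + 0.0484 + 0.0004 = 0.1904
B = 1 / 0.1904 = 5.25210
Bₛ = (B − 1)/(n − 1) = (5.25210 − 1)/(9 − 1) = 4.25210/8 = 0.53151

0.532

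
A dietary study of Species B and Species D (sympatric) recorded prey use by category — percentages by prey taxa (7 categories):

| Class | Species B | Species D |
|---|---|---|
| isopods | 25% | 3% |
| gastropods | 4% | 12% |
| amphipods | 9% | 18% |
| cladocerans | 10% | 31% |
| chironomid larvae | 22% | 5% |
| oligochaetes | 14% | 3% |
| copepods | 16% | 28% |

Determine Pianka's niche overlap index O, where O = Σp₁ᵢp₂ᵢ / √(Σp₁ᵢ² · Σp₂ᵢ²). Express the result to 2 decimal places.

Convert percentages to proportions (divide by 100).
Σ p₁ᵢp₂ᵢ = 0.0075 + 0.0048 + 0.0162 + 0.0310 + 0.0110 + 0.0042 + 0.0448 = 0.1195
Σp_1ᵢ² = 0.25² + 0.04² + 0.09² + 0.10² + 0.22² + 0.14² + 0.16² = 0.0625 + 0.0016 + 0.0081 + 0.0100 + 0.0484 + 0.0196 + 0.0256 = 0.1758
Σp_2ᵢ² = 0.03² + 0.12² + 0.18² + 0.31² + 0.05² + 0.03² + 0.28² = 0.0009 + 0.0144 + 0.0324 + 0.0961 + 0.0025 + 0.0009 + 0.0784 = 0.2256
O = 0.1195 / √(0.1758 × 0.2256) = 0.1195 / 0.19915 = 0.6001

0.60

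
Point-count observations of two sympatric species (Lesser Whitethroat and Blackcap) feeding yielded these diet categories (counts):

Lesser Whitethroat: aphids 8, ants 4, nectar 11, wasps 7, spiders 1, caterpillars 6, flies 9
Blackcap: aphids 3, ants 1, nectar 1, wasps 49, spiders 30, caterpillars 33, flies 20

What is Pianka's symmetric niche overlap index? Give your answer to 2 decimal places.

0.59

Proportions for Lesser Whitethroat (n=46): 8/46=0.1739, 4/46=0.0870, 11/46=0.2391, 7/46=0.1522, 1/46=0.0217, 6/46=0.1304, 9/46=0.1957
Proportions for Blackcap (n=137): 3/137=0.0219, 1/137=0.0073, 1/137=0.0073, 49/137=0.3577, 30/137=0.2190, 33/137=0.2409, 20/137=0.1460
Σ p₁ᵢp₂ᵢ = 0.003808 + 0.000635 + 0.001745 + 0.054442 + 0.004752 + 0.031413 + 0.028572 = 0.125367
Σp_1ᵢ² = 0.1739² + 0.0870² + 0.2391² + 0.1522² + 0.0217² + 0.1304² + 0.1957² = 0.030241 + 0.007569 + 0.057169 + 0.023165 + 0.000471 + 0.017004 + 0.038298 = 0.173917
Σp_2ᵢ² = 0.0219² + 0.0073² + 0.0073² + 0.3577² + 0.2190² + 0.2409² + 0.1460² = 0.000480 + 0.000053 + 0.000053 + 0.127949 + 0.047961 + 0.058033 + 0.021316 = 0.255845
O = 0.125367 / √(0.173917 × 0.255845) = 0.125367 / 0.2109403 = 0.5943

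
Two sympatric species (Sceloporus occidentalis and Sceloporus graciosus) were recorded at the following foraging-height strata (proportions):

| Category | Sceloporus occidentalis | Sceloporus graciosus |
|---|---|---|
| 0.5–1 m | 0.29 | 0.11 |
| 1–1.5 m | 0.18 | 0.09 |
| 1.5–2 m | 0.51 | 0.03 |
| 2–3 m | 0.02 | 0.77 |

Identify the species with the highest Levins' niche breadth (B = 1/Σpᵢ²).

Σp_occiᵢ² = 0.29² + 0.18² + 0.51² + 0.02² = 0.0841 + 0.0324 + 0.2601 + 0.0004 = 0.3770
B_occi = 1 / 0.3770 = 2.6525
Σp_gracᵢ² = 0.11² + 0.09² + 0.03² + 0.77² = 0.0121 + 0.0081 + 0.0009 + 0.5929 = 0.6140
B_grac = 1 / 0.6140 = 1.6287
Highest B → broadest niche (most generalist): Sceloporus occidentalis (B = 2.65).

Sceloporus occidentalis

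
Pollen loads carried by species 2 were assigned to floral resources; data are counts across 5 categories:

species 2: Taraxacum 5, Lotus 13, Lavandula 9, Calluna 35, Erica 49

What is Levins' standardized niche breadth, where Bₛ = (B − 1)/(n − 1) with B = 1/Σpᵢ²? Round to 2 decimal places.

0.54

Proportions for species 2 (n=111): 5/111=0.0450, 13/111=0.1171, 9/111=0.0811, 35/111=0.3153, 49/111=0.4414
Σpᵢ² = 0.0450² + 0.1171² + 0.0811² + 0.3153² + 0.4414² = 0.002025 + 0.013712 + 0.006577 + 0.099414 + 0.194834 = 0.316562
B = 1 / 0.316562 = 3.1589
Bₛ = (B − 1)/(n − 1) = (3.1589 − 1)/(5 − 1) = 2.1589/4 = 0.5397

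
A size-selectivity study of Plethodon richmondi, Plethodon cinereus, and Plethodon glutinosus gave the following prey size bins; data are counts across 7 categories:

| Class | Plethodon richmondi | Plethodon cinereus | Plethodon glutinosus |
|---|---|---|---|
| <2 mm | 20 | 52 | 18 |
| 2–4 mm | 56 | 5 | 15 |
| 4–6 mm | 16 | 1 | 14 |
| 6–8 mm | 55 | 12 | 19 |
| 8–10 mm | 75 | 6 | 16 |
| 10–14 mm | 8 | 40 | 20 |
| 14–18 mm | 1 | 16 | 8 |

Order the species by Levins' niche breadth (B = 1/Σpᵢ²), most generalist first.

Proportions for Plethodon richmondi (n=231): 20/231=0.0866, 56/231=0.2424, 16/231=0.0693, 55/231=0.2381, 75/231=0.3247, 8/231=0.0346, 1/231=0.0043
Proportions for Plethodon cinereus (n=132): 52/132=0.3939, 5/132=0.0379, 1/132=0.0076, 12/132=0.0909, 6/132=0.0455, 40/132=0.3030, 16/132=0.1212
Proportions for Plethodon glutinosus (n=110): 18/110=0.1636, 15/110=0.1364, 14/110=0.1273, 19/110=0.1727, 16/110=0.1455, 20/110=0.1818, 8/110=0.0727
Σp_richᵢ² = 0.0866² + 0.2424² + 0.0693² + 0.2381² + 0.3247² + 0.0346² + 0.0043² = 0.007500 + 0.058758 + 0.004802 + 0.056692 + 0.105430 + 0.001197 + 0.000018 = 0.234397
B_rich = 1 / 0.234397 = 4.2663
Σp_cineᵢ² = 0.3939² + 0.0379² + 0.0076² + 0.0909² + 0.0455² + 0.3030² + 0.1212² = 0.155157 + 0.001436 + 0.000058 + 0.008263 + 0.002070 + 0.091809 + 0.014689 = 0.273482
B_cine = 1 / 0.273482 = 3.6565
Σp_glutᵢ² = 0.1636² + 0.1364² + 0.1273² + 0.1727² + 0.1455² + 0.1818² + 0.0727² = 0.026765 + 0.018605 + 0.016205 + 0.029825 + 0.021170 + 0.033051 + 0.005285 = 0.150906
B_glut = 1 / 0.150906 = 6.6266
Ranking by B (broadest → narrowest): Plethodon glutinosus (6.63) > Plethodon richmondi (4.27) > Plethodon cinereus (3.66)

Plethodon glutinosus > Plethodon richmondi > Plethodon cinereus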